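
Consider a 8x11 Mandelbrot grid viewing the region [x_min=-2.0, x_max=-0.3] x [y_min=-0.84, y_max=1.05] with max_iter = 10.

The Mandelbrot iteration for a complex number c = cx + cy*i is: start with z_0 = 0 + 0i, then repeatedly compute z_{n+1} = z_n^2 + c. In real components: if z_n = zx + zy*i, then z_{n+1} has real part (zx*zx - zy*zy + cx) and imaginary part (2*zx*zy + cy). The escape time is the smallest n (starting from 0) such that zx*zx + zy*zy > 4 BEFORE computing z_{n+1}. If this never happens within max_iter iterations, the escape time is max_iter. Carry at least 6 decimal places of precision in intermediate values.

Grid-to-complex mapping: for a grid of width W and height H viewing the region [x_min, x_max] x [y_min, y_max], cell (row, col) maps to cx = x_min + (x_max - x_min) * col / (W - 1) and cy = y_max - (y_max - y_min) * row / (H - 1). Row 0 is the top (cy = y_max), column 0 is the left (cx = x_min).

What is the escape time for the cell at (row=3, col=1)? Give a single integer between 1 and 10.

z_0 = 0 + 0i, c = -1.7571 + 0.4830i
Iter 1: z = -1.7571 + 0.4830i, |z|^2 = 3.3208
Iter 2: z = 1.0971 + -1.2144i, |z|^2 = 2.6784
Iter 3: z = -2.0282 + -2.1817i, |z|^2 = 8.8735
Escaped at iteration 3

Answer: 3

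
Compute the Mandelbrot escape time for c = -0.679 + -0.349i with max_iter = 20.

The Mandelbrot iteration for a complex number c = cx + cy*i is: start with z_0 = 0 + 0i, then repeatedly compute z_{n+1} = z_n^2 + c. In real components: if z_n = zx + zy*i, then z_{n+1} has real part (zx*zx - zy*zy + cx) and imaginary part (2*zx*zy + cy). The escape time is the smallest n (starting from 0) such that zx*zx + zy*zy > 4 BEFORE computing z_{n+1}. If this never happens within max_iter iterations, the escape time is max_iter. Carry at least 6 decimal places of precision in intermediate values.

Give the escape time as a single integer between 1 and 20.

z_0 = 0 + 0i, c = -0.6790 + -0.3490i
Iter 1: z = -0.6790 + -0.3490i, |z|^2 = 0.5828
Iter 2: z = -0.3398 + 0.1249i, |z|^2 = 0.1310
Iter 3: z = -0.5792 + -0.4339i, |z|^2 = 0.5237
Iter 4: z = -0.5318 + 0.1536i, |z|^2 = 0.3064
Iter 5: z = -0.4198 + -0.5124i, |z|^2 = 0.4387
Iter 6: z = -0.7653 + 0.0812i, |z|^2 = 0.5923
Iter 7: z = -0.0998 + -0.4732i, |z|^2 = 0.2339
Iter 8: z = -0.8930 + -0.2545i, |z|^2 = 0.8622
Iter 9: z = 0.0536 + 0.1055i, |z|^2 = 0.0140
Iter 10: z = -0.6873 + -0.3377i, |z|^2 = 0.5864
Iter 11: z = -0.3207 + 0.1152i, |z|^2 = 0.1161
Iter 12: z = -0.5894 + -0.4229i, |z|^2 = 0.5262
Iter 13: z = -0.5104 + 0.1495i, |z|^2 = 0.2829
Iter 14: z = -0.4408 + -0.5016i, |z|^2 = 0.4459
Iter 15: z = -0.7363 + 0.0932i, |z|^2 = 0.5508
Iter 16: z = -0.1456 + -0.4863i, |z|^2 = 0.2577
Iter 17: z = -0.8943 + -0.2074i, |z|^2 = 0.8427
Iter 18: z = 0.0777 + 0.0219i, |z|^2 = 0.0065
Iter 19: z = -0.6734 + -0.3456i, |z|^2 = 0.5730

Answer: 20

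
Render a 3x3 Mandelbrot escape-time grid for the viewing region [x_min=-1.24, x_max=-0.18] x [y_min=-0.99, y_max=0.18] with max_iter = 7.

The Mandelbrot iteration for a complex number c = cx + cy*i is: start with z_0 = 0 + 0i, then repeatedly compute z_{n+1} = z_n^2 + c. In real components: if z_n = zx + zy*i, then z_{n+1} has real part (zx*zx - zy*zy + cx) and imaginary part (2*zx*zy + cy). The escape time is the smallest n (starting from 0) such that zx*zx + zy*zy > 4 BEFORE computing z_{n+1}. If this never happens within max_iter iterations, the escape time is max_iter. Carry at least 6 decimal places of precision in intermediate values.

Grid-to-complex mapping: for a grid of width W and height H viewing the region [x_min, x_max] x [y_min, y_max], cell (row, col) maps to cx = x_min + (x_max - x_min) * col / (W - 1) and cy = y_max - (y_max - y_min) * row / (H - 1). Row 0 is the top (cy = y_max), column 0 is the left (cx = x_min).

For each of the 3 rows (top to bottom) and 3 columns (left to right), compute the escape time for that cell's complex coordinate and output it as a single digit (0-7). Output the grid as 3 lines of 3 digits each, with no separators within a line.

Answer: 777
777
337

Derivation:
(row=0, col=0): c = -1.2400 + 0.1800i → escape time 7
(row=0, col=1): c = -0.7100 + 0.1800i → escape time 7
(row=0, col=2): c = -0.1800 + 0.1800i → escape time 7
(row=1, col=0): c = -1.2400 + -0.4050i → escape time 7
(row=1, col=1): c = -0.7100 + -0.4050i → escape time 7
(row=1, col=2): c = -0.1800 + -0.4050i → escape time 7
(row=2, col=0): c = -1.2400 + -0.9900i → escape time 3
(row=2, col=1): c = -0.7100 + -0.9900i → escape time 3
(row=2, col=2): c = -0.1800 + -0.9900i → escape time 7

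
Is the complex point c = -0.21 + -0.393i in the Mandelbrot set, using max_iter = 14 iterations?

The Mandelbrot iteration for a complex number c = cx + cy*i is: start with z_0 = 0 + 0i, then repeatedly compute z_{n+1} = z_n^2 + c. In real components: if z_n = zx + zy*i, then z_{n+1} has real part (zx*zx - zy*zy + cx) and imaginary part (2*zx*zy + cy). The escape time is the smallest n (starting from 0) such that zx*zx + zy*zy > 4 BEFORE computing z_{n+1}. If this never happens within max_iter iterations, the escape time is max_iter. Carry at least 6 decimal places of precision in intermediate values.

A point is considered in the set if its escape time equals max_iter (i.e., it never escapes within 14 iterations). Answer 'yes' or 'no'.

Answer: yes

Derivation:
z_0 = 0 + 0i, c = -0.2100 + -0.3930i
Iter 1: z = -0.2100 + -0.3930i, |z|^2 = 0.1985
Iter 2: z = -0.3203 + -0.2279i, |z|^2 = 0.1546
Iter 3: z = -0.1593 + -0.2470i, |z|^2 = 0.0864
Iter 4: z = -0.2456 + -0.3143i, |z|^2 = 0.1591
Iter 5: z = -0.2485 + -0.2386i, |z|^2 = 0.1187
Iter 6: z = -0.2052 + -0.2744i, |z|^2 = 0.1174
Iter 7: z = -0.2432 + -0.2804i, |z|^2 = 0.1378
Iter 8: z = -0.2295 + -0.2566i, |z|^2 = 0.1185
Iter 9: z = -0.2232 + -0.2752i, |z|^2 = 0.1256
Iter 10: z = -0.2359 + -0.2701i, |z|^2 = 0.1286
Iter 11: z = -0.2273 + -0.2655i, |z|^2 = 0.1222
Iter 12: z = -0.2288 + -0.2723i, |z|^2 = 0.1265
Iter 13: z = -0.2318 + -0.2684i, |z|^2 = 0.1257
Did not escape in 14 iterations → in set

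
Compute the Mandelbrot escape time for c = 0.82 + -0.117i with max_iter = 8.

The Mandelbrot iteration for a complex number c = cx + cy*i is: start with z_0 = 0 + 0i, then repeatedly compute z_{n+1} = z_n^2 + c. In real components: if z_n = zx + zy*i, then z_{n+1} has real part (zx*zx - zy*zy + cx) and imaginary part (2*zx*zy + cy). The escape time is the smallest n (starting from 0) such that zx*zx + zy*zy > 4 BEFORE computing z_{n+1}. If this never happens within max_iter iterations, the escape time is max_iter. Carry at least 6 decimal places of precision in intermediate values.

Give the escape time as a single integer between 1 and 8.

z_0 = 0 + 0i, c = 0.8200 + -0.1170i
Iter 1: z = 0.8200 + -0.1170i, |z|^2 = 0.6861
Iter 2: z = 1.4787 + -0.3089i, |z|^2 = 2.2820
Iter 3: z = 2.9112 + -1.0305i, |z|^2 = 9.5369
Escaped at iteration 3

Answer: 3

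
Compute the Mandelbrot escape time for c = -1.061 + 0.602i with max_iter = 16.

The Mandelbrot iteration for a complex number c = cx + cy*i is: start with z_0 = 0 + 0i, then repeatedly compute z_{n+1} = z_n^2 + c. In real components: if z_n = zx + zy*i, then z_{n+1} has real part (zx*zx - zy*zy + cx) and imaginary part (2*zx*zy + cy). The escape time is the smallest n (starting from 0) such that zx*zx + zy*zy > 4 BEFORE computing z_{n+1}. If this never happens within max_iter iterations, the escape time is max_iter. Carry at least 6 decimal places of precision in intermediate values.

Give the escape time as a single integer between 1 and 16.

Answer: 4

Derivation:
z_0 = 0 + 0i, c = -1.0610 + 0.6020i
Iter 1: z = -1.0610 + 0.6020i, |z|^2 = 1.4881
Iter 2: z = -0.2977 + -0.6754i, |z|^2 = 0.5448
Iter 3: z = -1.4286 + 1.0041i, |z|^2 = 3.0492
Iter 4: z = -0.0284 + -2.2670i, |z|^2 = 5.1403
Escaped at iteration 4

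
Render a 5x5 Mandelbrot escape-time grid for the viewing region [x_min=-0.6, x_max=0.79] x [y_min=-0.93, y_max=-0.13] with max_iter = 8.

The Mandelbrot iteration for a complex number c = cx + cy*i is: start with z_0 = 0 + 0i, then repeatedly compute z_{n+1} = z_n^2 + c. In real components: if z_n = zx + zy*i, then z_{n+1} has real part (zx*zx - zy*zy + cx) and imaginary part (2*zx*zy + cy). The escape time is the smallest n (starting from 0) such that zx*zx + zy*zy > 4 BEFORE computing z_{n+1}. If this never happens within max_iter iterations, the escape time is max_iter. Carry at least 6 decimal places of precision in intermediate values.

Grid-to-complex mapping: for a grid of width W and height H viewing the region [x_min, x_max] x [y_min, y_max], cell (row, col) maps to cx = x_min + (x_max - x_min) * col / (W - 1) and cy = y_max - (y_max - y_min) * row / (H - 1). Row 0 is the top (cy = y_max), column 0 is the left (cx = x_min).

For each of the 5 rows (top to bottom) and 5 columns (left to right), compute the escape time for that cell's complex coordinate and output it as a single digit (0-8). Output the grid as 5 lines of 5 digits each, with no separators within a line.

Answer: 88863
88883
88863
68842
47532

Derivation:
(row=0, col=0): c = -0.6000 + -0.1300i → escape time 8
(row=0, col=1): c = -0.2525 + -0.1300i → escape time 8
(row=0, col=2): c = 0.0950 + -0.1300i → escape time 8
(row=0, col=3): c = 0.4425 + -0.1300i → escape time 6
(row=0, col=4): c = 0.7900 + -0.1300i → escape time 3
(row=1, col=0): c = -0.6000 + -0.3300i → escape time 8
(row=1, col=1): c = -0.2525 + -0.3300i → escape time 8
(row=1, col=2): c = 0.0950 + -0.3300i → escape time 8
(row=1, col=3): c = 0.4425 + -0.3300i → escape time 8
(row=1, col=4): c = 0.7900 + -0.3300i → escape time 3
(row=2, col=0): c = -0.6000 + -0.5300i → escape time 8
(row=2, col=1): c = -0.2525 + -0.5300i → escape time 8
(row=2, col=2): c = 0.0950 + -0.5300i → escape time 8
(row=2, col=3): c = 0.4425 + -0.5300i → escape time 6
(row=2, col=4): c = 0.7900 + -0.5300i → escape time 3
(row=3, col=0): c = -0.6000 + -0.7300i → escape time 6
(row=3, col=1): c = -0.2525 + -0.7300i → escape time 8
(row=3, col=2): c = 0.0950 + -0.7300i → escape time 8
(row=3, col=3): c = 0.4425 + -0.7300i → escape time 4
(row=3, col=4): c = 0.7900 + -0.7300i → escape time 2
(row=4, col=0): c = -0.6000 + -0.9300i → escape time 4
(row=4, col=1): c = -0.2525 + -0.9300i → escape time 7
(row=4, col=2): c = 0.0950 + -0.9300i → escape time 5
(row=4, col=3): c = 0.4425 + -0.9300i → escape time 3
(row=4, col=4): c = 0.7900 + -0.9300i → escape time 2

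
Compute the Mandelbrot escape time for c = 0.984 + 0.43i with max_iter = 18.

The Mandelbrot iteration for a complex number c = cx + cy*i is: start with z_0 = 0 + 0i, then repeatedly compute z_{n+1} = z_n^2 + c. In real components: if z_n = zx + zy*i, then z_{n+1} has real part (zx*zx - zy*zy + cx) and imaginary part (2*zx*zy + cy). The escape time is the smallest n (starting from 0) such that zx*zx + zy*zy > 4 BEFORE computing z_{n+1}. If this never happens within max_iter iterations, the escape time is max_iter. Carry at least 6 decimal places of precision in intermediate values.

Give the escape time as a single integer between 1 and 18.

Answer: 2

Derivation:
z_0 = 0 + 0i, c = 0.9840 + 0.4300i
Iter 1: z = 0.9840 + 0.4300i, |z|^2 = 1.1532
Iter 2: z = 1.7674 + 1.2762i, |z|^2 = 4.7523
Escaped at iteration 2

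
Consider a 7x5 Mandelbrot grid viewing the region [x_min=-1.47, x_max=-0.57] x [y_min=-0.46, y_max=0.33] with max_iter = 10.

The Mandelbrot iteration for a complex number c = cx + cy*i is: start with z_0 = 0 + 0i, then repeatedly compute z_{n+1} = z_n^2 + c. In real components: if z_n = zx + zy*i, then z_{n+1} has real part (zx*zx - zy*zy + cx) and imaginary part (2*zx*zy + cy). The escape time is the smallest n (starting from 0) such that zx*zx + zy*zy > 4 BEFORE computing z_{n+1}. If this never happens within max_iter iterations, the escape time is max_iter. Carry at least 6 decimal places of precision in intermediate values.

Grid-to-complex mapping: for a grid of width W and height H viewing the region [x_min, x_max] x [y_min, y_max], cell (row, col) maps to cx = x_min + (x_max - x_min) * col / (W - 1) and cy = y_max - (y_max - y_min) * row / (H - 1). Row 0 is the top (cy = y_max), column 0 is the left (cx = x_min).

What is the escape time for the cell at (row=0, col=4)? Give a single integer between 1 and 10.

z_0 = 0 + 0i, c = -0.8700 + 0.3300i
Iter 1: z = -0.8700 + 0.3300i, |z|^2 = 0.8658
Iter 2: z = -0.2220 + -0.2442i, |z|^2 = 0.1089
Iter 3: z = -0.8803 + 0.4384i, |z|^2 = 0.9672
Iter 4: z = -0.2872 + -0.4419i, |z|^2 = 0.2778
Iter 5: z = -0.9828 + 0.5838i, |z|^2 = 1.3068
Iter 6: z = -0.2449 + -0.8176i, |z|^2 = 0.7285
Iter 7: z = -1.4785 + 0.7305i, |z|^2 = 2.7198
Iter 8: z = 0.7824 + -1.8303i, |z|^2 = 3.9620
Iter 9: z = -3.6078 + -2.5339i, |z|^2 = 19.4366
Escaped at iteration 9

Answer: 9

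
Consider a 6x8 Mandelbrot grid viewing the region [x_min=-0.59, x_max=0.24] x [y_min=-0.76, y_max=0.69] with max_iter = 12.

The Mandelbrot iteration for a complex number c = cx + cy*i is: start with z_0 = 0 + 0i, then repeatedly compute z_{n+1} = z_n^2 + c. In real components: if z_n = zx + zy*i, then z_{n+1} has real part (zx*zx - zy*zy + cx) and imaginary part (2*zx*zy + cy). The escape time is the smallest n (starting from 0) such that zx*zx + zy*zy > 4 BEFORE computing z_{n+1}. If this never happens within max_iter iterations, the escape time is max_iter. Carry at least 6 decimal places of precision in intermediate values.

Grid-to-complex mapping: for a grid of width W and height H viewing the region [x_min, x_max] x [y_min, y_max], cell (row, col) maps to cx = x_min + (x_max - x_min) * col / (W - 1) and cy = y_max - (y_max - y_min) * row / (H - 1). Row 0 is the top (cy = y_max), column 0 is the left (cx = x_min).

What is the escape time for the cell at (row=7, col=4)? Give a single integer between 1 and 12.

z_0 = 0 + 0i, c = 0.0740 + -0.7600i
Iter 1: z = 0.0740 + -0.7600i, |z|^2 = 0.5831
Iter 2: z = -0.4981 + -0.8725i, |z|^2 = 1.0093
Iter 3: z = -0.4391 + 0.1092i, |z|^2 = 0.2047
Iter 4: z = 0.2549 + -0.8559i, |z|^2 = 0.7975
Iter 5: z = -0.5936 + -1.1963i, |z|^2 = 1.7835
Iter 6: z = -1.0048 + 0.6603i, |z|^2 = 1.4455
Iter 7: z = 0.6476 + -2.0868i, |z|^2 = 4.7742
Escaped at iteration 7

Answer: 7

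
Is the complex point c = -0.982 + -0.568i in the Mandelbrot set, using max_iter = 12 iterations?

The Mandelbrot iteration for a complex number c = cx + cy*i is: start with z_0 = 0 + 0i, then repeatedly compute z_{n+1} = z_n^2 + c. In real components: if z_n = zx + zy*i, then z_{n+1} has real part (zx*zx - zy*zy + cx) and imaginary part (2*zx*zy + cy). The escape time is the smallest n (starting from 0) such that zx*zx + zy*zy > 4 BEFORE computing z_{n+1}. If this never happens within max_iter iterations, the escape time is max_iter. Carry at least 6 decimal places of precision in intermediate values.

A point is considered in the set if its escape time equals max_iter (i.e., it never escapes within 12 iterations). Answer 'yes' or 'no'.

z_0 = 0 + 0i, c = -0.9820 + -0.5680i
Iter 1: z = -0.9820 + -0.5680i, |z|^2 = 1.2869
Iter 2: z = -0.3403 + 0.5476i, |z|^2 = 0.4156
Iter 3: z = -1.1660 + -0.9407i, |z|^2 = 2.2444
Iter 4: z = -0.5073 + 1.6256i, |z|^2 = 2.9000
Iter 5: z = -3.3674 + -2.2173i, |z|^2 = 16.2557
Escaped at iteration 5

Answer: no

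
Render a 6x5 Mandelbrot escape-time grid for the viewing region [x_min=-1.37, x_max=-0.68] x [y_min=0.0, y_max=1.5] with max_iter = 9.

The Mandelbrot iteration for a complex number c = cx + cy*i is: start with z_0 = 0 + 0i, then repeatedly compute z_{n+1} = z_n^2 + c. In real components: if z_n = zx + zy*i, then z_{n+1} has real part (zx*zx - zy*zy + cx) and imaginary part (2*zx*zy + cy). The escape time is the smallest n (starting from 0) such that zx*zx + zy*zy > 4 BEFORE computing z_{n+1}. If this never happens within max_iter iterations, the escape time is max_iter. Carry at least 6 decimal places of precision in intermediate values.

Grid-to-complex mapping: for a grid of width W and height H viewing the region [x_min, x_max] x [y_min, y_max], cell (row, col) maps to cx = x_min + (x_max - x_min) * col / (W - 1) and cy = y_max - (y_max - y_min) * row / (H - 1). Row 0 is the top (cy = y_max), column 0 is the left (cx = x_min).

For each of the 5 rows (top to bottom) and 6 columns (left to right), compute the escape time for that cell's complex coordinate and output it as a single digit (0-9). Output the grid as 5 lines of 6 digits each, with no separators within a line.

Answer: 122222
233333
333444
597789
999999

Derivation:
(row=0, col=0): c = -1.3700 + 1.5000i → escape time 1
(row=0, col=1): c = -1.2320 + 1.5000i → escape time 2
(row=0, col=2): c = -1.0940 + 1.5000i → escape time 2
(row=0, col=3): c = -0.9560 + 1.5000i → escape time 2
(row=0, col=4): c = -0.8180 + 1.5000i → escape time 2
(row=0, col=5): c = -0.6800 + 1.5000i → escape time 2
(row=1, col=0): c = -1.3700 + 1.1250i → escape time 2
(row=1, col=1): c = -1.2320 + 1.1250i → escape time 3
(row=1, col=2): c = -1.0940 + 1.1250i → escape time 3
(row=1, col=3): c = -0.9560 + 1.1250i → escape time 3
(row=1, col=4): c = -0.8180 + 1.1250i → escape time 3
(row=1, col=5): c = -0.6800 + 1.1250i → escape time 3
(row=2, col=0): c = -1.3700 + 0.7500i → escape time 3
(row=2, col=1): c = -1.2320 + 0.7500i → escape time 3
(row=2, col=2): c = -1.0940 + 0.7500i → escape time 3
(row=2, col=3): c = -0.9560 + 0.7500i → escape time 4
(row=2, col=4): c = -0.8180 + 0.7500i → escape time 4
(row=2, col=5): c = -0.6800 + 0.7500i → escape time 4
(row=3, col=0): c = -1.3700 + 0.3750i → escape time 5
(row=3, col=1): c = -1.2320 + 0.3750i → escape time 9
(row=3, col=2): c = -1.0940 + 0.3750i → escape time 7
(row=3, col=3): c = -0.9560 + 0.3750i → escape time 7
(row=3, col=4): c = -0.8180 + 0.3750i → escape time 8
(row=3, col=5): c = -0.6800 + 0.3750i → escape time 9
(row=4, col=0): c = -1.3700 + 0.0000i → escape time 9
(row=4, col=1): c = -1.2320 + 0.0000i → escape time 9
(row=4, col=2): c = -1.0940 + 0.0000i → escape time 9
(row=4, col=3): c = -0.9560 + 0.0000i → escape time 9
(row=4, col=4): c = -0.8180 + 0.0000i → escape time 9
(row=4, col=5): c = -0.6800 + 0.0000i → escape time 9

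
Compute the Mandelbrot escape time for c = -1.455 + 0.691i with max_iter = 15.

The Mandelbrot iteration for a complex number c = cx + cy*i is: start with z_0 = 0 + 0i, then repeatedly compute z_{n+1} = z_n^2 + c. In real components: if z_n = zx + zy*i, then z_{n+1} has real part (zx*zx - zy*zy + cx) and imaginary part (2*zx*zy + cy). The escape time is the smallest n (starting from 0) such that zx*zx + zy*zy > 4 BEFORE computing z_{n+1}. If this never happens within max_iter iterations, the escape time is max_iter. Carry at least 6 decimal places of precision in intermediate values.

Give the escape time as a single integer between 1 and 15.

z_0 = 0 + 0i, c = -1.4550 + 0.6910i
Iter 1: z = -1.4550 + 0.6910i, |z|^2 = 2.5945
Iter 2: z = 0.1845 + -1.3198i, |z|^2 = 1.7760
Iter 3: z = -3.1628 + 0.2039i, |z|^2 = 10.0451
Escaped at iteration 3

Answer: 3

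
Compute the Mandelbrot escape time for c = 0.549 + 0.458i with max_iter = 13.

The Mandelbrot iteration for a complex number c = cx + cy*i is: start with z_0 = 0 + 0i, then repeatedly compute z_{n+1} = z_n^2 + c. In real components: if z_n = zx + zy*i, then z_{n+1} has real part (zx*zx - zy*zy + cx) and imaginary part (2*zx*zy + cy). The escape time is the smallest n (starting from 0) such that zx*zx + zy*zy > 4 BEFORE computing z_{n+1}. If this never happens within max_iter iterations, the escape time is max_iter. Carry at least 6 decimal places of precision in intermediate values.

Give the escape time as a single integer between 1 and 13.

Answer: 4

Derivation:
z_0 = 0 + 0i, c = 0.5490 + 0.4580i
Iter 1: z = 0.5490 + 0.4580i, |z|^2 = 0.5112
Iter 2: z = 0.6406 + 0.9609i, |z|^2 = 1.3337
Iter 3: z = 0.0361 + 1.6892i, |z|^2 = 2.8546
Iter 4: z = -2.3029 + 0.5800i, |z|^2 = 5.6400
Escaped at iteration 4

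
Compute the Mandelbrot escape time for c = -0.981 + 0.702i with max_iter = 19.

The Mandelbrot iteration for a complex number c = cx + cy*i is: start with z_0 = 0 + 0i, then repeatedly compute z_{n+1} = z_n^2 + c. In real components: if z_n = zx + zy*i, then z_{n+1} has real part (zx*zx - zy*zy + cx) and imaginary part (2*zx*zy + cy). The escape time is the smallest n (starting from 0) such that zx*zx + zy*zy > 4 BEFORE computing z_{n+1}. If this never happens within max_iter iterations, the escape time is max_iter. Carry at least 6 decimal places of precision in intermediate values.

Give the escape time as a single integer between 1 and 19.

z_0 = 0 + 0i, c = -0.9810 + 0.7020i
Iter 1: z = -0.9810 + 0.7020i, |z|^2 = 1.4552
Iter 2: z = -0.5114 + -0.6753i, |z|^2 = 0.7176
Iter 3: z = -1.1755 + 1.3928i, |z|^2 = 3.3216
Iter 4: z = -1.5391 + -2.5724i, |z|^2 = 8.9859
Escaped at iteration 4

Answer: 4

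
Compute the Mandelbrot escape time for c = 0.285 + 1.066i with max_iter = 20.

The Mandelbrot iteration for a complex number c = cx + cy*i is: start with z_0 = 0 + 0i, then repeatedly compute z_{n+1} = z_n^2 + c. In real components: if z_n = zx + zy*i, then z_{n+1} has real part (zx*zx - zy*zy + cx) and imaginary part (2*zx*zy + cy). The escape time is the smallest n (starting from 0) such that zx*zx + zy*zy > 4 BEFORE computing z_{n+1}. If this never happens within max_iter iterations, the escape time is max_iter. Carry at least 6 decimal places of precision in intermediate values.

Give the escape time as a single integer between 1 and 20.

Answer: 3

Derivation:
z_0 = 0 + 0i, c = 0.2850 + 1.0660i
Iter 1: z = 0.2850 + 1.0660i, |z|^2 = 1.2176
Iter 2: z = -0.7701 + 1.6736i, |z|^2 = 3.3941
Iter 3: z = -1.9229 + -1.5118i, |z|^2 = 5.9831
Escaped at iteration 3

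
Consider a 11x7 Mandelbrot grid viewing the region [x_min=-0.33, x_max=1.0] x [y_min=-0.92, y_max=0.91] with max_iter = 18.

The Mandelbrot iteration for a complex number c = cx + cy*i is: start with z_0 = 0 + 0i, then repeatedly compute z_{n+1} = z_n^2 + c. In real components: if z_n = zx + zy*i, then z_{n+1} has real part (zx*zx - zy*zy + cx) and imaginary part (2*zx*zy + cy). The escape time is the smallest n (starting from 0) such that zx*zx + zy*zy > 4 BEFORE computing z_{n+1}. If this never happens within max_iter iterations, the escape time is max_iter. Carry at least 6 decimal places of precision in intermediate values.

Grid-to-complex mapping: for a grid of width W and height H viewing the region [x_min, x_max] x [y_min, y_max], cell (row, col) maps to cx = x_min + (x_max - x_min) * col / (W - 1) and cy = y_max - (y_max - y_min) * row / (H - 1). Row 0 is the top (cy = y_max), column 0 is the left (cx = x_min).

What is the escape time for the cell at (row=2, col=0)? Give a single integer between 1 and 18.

z_0 = 0 + 0i, c = -0.3300 + 0.3000i
Iter 1: z = -0.3300 + 0.3000i, |z|^2 = 0.1989
Iter 2: z = -0.3111 + 0.1020i, |z|^2 = 0.1072
Iter 3: z = -0.2436 + 0.2365i, |z|^2 = 0.1153
Iter 4: z = -0.3266 + 0.1848i, |z|^2 = 0.1408
Iter 5: z = -0.2575 + 0.1793i, |z|^2 = 0.0984
Iter 6: z = -0.2959 + 0.2077i, |z|^2 = 0.1307
Iter 7: z = -0.2856 + 0.1771i, |z|^2 = 0.1129
Iter 8: z = -0.2798 + 0.1988i, |z|^2 = 0.1178
Iter 9: z = -0.2912 + 0.1887i, |z|^2 = 0.1204
Iter 10: z = -0.2808 + 0.1901i, |z|^2 = 0.1150
Iter 11: z = -0.2873 + 0.1933i, |z|^2 = 0.1199
Iter 12: z = -0.2848 + 0.1890i, |z|^2 = 0.1168
Iter 13: z = -0.2846 + 0.1924i, |z|^2 = 0.1180
Iter 14: z = -0.2860 + 0.1905i, |z|^2 = 0.1181
Iter 15: z = -0.2845 + 0.1910i, |z|^2 = 0.1174
Iter 16: z = -0.2856 + 0.1913i, |z|^2 = 0.1181
Iter 17: z = -0.2851 + 0.1907i, |z|^2 = 0.1176

Answer: 18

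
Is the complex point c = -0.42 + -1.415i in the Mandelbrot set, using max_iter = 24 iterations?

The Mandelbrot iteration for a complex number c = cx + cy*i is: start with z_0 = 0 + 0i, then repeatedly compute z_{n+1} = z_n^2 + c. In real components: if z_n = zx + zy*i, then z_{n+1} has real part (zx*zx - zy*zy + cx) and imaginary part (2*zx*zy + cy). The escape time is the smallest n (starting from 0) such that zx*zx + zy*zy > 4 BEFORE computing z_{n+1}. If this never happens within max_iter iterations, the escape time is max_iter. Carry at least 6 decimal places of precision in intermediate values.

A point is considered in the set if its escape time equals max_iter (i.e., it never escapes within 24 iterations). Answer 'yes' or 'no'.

Answer: no

Derivation:
z_0 = 0 + 0i, c = -0.4200 + -1.4150i
Iter 1: z = -0.4200 + -1.4150i, |z|^2 = 2.1786
Iter 2: z = -2.2458 + -0.2264i, |z|^2 = 5.0950
Escaped at iteration 2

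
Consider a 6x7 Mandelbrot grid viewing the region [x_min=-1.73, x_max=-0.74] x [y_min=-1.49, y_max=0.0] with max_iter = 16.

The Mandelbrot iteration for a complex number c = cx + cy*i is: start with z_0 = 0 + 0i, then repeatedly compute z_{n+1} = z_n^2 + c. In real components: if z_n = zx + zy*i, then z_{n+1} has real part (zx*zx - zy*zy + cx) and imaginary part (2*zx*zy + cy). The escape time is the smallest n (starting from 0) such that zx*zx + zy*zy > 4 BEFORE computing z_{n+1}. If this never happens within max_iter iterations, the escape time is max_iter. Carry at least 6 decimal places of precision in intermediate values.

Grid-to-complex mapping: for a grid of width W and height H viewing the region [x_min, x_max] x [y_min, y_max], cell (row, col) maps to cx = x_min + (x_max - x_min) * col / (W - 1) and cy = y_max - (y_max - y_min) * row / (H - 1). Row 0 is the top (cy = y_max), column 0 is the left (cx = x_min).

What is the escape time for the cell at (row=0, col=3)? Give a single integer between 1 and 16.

z_0 = 0 + 0i, c = -1.1360 + 0.0000i
Iter 1: z = -1.1360 + 0.0000i, |z|^2 = 1.2905
Iter 2: z = 0.1545 + 0.0000i, |z|^2 = 0.0239
Iter 3: z = -1.1121 + 0.0000i, |z|^2 = 1.2368
Iter 4: z = 0.1008 + 0.0000i, |z|^2 = 0.0102
Iter 5: z = -1.1258 + 0.0000i, |z|^2 = 1.2675
Iter 6: z = 0.1315 + 0.0000i, |z|^2 = 0.0173
Iter 7: z = -1.1187 + 0.0000i, |z|^2 = 1.2515
Iter 8: z = 0.1155 + 0.0000i, |z|^2 = 0.0133
Iter 9: z = -1.1227 + 0.0000i, |z|^2 = 1.2604
Iter 10: z = 0.1244 + 0.0000i, |z|^2 = 0.0155
Iter 11: z = -1.1205 + 0.0000i, |z|^2 = 1.2556
Iter 12: z = 0.1196 + 0.0000i, |z|^2 = 0.0143
Iter 13: z = -1.1217 + 0.0000i, |z|^2 = 1.2582
Iter 14: z = 0.1222 + 0.0000i, |z|^2 = 0.0149
Iter 15: z = -1.1211 + 0.0000i, |z|^2 = 1.2568

Answer: 16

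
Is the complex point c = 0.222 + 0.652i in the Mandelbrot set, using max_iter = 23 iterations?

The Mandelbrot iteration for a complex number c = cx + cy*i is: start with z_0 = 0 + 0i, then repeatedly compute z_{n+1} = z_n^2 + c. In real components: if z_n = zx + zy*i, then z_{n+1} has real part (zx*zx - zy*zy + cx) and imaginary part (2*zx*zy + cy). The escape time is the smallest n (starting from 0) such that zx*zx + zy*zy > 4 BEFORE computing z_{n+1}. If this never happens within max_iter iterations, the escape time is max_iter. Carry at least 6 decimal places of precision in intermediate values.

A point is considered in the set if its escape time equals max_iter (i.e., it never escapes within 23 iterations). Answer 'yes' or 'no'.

z_0 = 0 + 0i, c = 0.2220 + 0.6520i
Iter 1: z = 0.2220 + 0.6520i, |z|^2 = 0.4744
Iter 2: z = -0.1538 + 0.9415i, |z|^2 = 0.9101
Iter 3: z = -0.6407 + 0.3624i, |z|^2 = 0.5419
Iter 4: z = 0.5012 + 0.1876i, |z|^2 = 0.2865
Iter 5: z = 0.4380 + 0.8401i, |z|^2 = 0.8977
Iter 6: z = -0.2919 + 1.3880i, |z|^2 = 2.0117
Iter 7: z = -1.6193 + -0.1583i, |z|^2 = 2.6472
Iter 8: z = 2.8191 + 1.1648i, |z|^2 = 9.3040
Escaped at iteration 8

Answer: no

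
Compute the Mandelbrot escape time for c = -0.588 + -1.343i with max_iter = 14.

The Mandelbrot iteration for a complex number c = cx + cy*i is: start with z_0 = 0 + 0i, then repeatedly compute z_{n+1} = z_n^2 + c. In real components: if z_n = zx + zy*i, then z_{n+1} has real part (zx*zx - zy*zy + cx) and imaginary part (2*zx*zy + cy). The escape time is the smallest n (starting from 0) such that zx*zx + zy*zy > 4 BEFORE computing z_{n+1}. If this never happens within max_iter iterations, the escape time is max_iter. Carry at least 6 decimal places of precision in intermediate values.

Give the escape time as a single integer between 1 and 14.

Answer: 2

Derivation:
z_0 = 0 + 0i, c = -0.5880 + -1.3430i
Iter 1: z = -0.5880 + -1.3430i, |z|^2 = 2.1494
Iter 2: z = -2.0459 + 0.2364i, |z|^2 = 4.2416
Escaped at iteration 2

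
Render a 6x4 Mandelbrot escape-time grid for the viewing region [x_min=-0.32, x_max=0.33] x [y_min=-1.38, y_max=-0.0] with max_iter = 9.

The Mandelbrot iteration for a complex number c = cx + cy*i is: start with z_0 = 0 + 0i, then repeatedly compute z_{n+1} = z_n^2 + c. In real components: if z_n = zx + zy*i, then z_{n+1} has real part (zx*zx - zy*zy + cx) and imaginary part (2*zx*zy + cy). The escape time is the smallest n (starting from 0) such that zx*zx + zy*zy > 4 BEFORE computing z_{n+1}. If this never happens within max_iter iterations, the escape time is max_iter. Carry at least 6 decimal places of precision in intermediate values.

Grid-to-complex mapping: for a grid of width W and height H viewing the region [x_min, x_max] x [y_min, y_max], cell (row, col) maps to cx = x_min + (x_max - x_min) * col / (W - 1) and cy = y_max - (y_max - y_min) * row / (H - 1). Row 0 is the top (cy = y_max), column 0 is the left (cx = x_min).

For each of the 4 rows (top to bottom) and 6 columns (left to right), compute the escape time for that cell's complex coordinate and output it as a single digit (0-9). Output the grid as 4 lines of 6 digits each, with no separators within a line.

Answer: 999999
999999
589544
222222

Derivation:
(row=0, col=0): c = -0.3200 + -0.0000i → escape time 9
(row=0, col=1): c = -0.1900 + -0.0000i → escape time 9
(row=0, col=2): c = -0.0600 + -0.0000i → escape time 9
(row=0, col=3): c = 0.0700 + -0.0000i → escape time 9
(row=0, col=4): c = 0.2000 + -0.0000i → escape time 9
(row=0, col=5): c = 0.3300 + -0.0000i → escape time 9
(row=1, col=0): c = -0.3200 + -0.4600i → escape time 9
(row=1, col=1): c = -0.1900 + -0.4600i → escape time 9
(row=1, col=2): c = -0.0600 + -0.4600i → escape time 9
(row=1, col=3): c = 0.0700 + -0.4600i → escape time 9
(row=1, col=4): c = 0.2000 + -0.4600i → escape time 9
(row=1, col=5): c = 0.3300 + -0.4600i → escape time 9
(row=2, col=0): c = -0.3200 + -0.9200i → escape time 5
(row=2, col=1): c = -0.1900 + -0.9200i → escape time 8
(row=2, col=2): c = -0.0600 + -0.9200i → escape time 9
(row=2, col=3): c = 0.0700 + -0.9200i → escape time 5
(row=2, col=4): c = 0.2000 + -0.9200i → escape time 4
(row=2, col=5): c = 0.3300 + -0.9200i → escape time 4
(row=3, col=0): c = -0.3200 + -1.3800i → escape time 2
(row=3, col=1): c = -0.1900 + -1.3800i → escape time 2
(row=3, col=2): c = -0.0600 + -1.3800i → escape time 2
(row=3, col=3): c = 0.0700 + -1.3800i → escape time 2
(row=3, col=4): c = 0.2000 + -1.3800i → escape time 2
(row=3, col=5): c = 0.3300 + -1.3800i → escape time 2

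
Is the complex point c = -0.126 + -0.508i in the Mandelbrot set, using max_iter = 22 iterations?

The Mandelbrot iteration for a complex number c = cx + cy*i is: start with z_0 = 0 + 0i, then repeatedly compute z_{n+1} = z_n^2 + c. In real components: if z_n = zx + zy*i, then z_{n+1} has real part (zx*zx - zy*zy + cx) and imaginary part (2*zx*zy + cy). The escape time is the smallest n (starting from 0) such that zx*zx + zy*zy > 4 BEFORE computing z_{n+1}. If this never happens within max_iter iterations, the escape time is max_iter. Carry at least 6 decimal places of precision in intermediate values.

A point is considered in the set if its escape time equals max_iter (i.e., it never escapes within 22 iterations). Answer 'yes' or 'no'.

Answer: yes

Derivation:
z_0 = 0 + 0i, c = -0.1260 + -0.5080i
Iter 1: z = -0.1260 + -0.5080i, |z|^2 = 0.2739
Iter 2: z = -0.3682 + -0.3800i, |z|^2 = 0.2800
Iter 3: z = -0.1348 + -0.2282i, |z|^2 = 0.0702
Iter 4: z = -0.1599 + -0.4465i, |z|^2 = 0.2249
Iter 5: z = -0.2998 + -0.3652i, |z|^2 = 0.2233
Iter 6: z = -0.1695 + -0.2890i, |z|^2 = 0.1123
Iter 7: z = -0.1808 + -0.4100i, |z|^2 = 0.2008
Iter 8: z = -0.2614 + -0.3597i, |z|^2 = 0.1978
Iter 9: z = -0.1871 + -0.3199i, |z|^2 = 0.1373
Iter 10: z = -0.1933 + -0.3883i, |z|^2 = 0.1882
Iter 11: z = -0.2394 + -0.3578i, |z|^2 = 0.1854
Iter 12: z = -0.1967 + -0.3367i, |z|^2 = 0.1521
Iter 13: z = -0.2006 + -0.3755i, |z|^2 = 0.1813
Iter 14: z = -0.2268 + -0.3573i, |z|^2 = 0.1791
Iter 15: z = -0.2022 + -0.3459i, |z|^2 = 0.1606
Iter 16: z = -0.2048 + -0.3681i, |z|^2 = 0.1774
Iter 17: z = -0.2195 + -0.3573i, |z|^2 = 0.1758
Iter 18: z = -0.2054 + -0.3511i, |z|^2 = 0.1655
Iter 19: z = -0.2071 + -0.3637i, |z|^2 = 0.1752
Iter 20: z = -0.2154 + -0.3573i, |z|^2 = 0.1741
Iter 21: z = -0.2073 + -0.3540i, |z|^2 = 0.1683
Did not escape in 22 iterations → in set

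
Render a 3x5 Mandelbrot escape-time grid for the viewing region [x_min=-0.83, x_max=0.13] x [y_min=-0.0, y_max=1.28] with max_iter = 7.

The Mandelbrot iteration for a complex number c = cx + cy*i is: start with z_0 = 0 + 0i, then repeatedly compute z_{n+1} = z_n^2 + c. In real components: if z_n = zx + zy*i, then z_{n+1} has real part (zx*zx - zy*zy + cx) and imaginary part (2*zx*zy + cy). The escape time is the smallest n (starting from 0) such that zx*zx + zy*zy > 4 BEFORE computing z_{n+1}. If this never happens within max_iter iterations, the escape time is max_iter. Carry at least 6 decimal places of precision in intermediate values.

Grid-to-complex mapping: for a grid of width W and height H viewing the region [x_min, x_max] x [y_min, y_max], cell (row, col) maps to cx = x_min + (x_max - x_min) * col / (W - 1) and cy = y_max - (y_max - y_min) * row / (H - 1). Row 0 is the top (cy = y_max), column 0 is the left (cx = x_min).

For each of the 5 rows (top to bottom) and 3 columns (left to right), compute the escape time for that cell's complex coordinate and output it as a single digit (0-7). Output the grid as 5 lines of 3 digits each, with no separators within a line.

Answer: 332
354
577
777
777

Derivation:
(row=0, col=0): c = -0.8300 + 1.2800i → escape time 3
(row=0, col=1): c = -0.3500 + 1.2800i → escape time 3
(row=0, col=2): c = 0.1300 + 1.2800i → escape time 2
(row=1, col=0): c = -0.8300 + 0.9600i → escape time 3
(row=1, col=1): c = -0.3500 + 0.9600i → escape time 5
(row=1, col=2): c = 0.1300 + 0.9600i → escape time 4
(row=2, col=0): c = -0.8300 + 0.6400i → escape time 5
(row=2, col=1): c = -0.3500 + 0.6400i → escape time 7
(row=2, col=2): c = 0.1300 + 0.6400i → escape time 7
(row=3, col=0): c = -0.8300 + 0.3200i → escape time 7
(row=3, col=1): c = -0.3500 + 0.3200i → escape time 7
(row=3, col=2): c = 0.1300 + 0.3200i → escape time 7
(row=4, col=0): c = -0.8300 + 0.0000i → escape time 7
(row=4, col=1): c = -0.3500 + 0.0000i → escape time 7
(row=4, col=2): c = 0.1300 + 0.0000i → escape time 7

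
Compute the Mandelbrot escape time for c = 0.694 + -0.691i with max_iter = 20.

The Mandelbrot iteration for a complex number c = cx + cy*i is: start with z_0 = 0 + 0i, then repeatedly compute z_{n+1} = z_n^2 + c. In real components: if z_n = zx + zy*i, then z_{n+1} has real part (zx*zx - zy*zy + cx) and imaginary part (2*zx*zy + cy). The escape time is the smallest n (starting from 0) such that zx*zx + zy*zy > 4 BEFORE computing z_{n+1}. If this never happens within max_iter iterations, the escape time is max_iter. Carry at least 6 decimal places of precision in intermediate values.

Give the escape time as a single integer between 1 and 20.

z_0 = 0 + 0i, c = 0.6940 + -0.6910i
Iter 1: z = 0.6940 + -0.6910i, |z|^2 = 0.9591
Iter 2: z = 0.6982 + -1.6501i, |z|^2 = 3.2103
Iter 3: z = -1.5414 + -2.9951i, |z|^2 = 11.3464
Escaped at iteration 3

Answer: 3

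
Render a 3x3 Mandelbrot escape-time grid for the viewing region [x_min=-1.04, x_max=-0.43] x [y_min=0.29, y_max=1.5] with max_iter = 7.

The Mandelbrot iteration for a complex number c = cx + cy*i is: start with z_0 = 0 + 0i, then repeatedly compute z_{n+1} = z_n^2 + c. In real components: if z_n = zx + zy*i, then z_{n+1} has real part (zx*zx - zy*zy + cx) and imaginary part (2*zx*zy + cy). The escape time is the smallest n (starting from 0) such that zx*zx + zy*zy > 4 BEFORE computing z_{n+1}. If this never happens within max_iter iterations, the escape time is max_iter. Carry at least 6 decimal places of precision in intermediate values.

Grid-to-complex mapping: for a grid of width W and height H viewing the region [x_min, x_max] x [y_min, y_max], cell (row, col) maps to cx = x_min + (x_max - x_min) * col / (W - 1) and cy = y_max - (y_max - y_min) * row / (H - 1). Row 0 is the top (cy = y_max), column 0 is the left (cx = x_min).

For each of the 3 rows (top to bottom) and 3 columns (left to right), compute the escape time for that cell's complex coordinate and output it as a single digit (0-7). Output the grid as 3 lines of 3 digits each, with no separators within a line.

(row=0, col=0): c = -1.0400 + 1.5000i → escape time 2
(row=0, col=1): c = -0.7350 + 1.5000i → escape time 2
(row=0, col=2): c = -0.4300 + 1.5000i → escape time 2
(row=1, col=0): c = -1.0400 + 0.8950i → escape time 3
(row=1, col=1): c = -0.7350 + 0.8950i → escape time 4
(row=1, col=2): c = -0.4300 + 0.8950i → escape time 5
(row=2, col=0): c = -1.0400 + 0.2900i → escape time 7
(row=2, col=1): c = -0.7350 + 0.2900i → escape time 7
(row=2, col=2): c = -0.4300 + 0.2900i → escape time 7

Answer: 222
345
777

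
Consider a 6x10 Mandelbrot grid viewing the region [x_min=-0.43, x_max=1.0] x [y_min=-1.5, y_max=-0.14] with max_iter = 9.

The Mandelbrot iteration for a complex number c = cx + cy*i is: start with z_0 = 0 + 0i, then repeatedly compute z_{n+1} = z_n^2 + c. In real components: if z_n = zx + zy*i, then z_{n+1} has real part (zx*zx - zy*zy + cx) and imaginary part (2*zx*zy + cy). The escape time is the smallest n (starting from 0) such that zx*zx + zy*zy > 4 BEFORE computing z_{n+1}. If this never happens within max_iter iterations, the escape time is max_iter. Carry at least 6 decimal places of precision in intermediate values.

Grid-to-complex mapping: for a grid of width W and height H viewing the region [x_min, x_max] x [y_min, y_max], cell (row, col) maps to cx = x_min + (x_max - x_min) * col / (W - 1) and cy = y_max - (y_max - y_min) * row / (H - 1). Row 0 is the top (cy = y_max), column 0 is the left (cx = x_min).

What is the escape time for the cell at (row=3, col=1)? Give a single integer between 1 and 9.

Answer: 9

Derivation:
z_0 = 0 + 0i, c = -0.1440 + -0.5933i
Iter 1: z = -0.1440 + -0.5933i, |z|^2 = 0.3728
Iter 2: z = -0.4753 + -0.4225i, |z|^2 = 0.4044
Iter 3: z = -0.0965 + -0.1917i, |z|^2 = 0.0461
Iter 4: z = -0.1714 + -0.5563i, |z|^2 = 0.3389
Iter 5: z = -0.4241 + -0.4026i, |z|^2 = 0.3419
Iter 6: z = -0.1262 + -0.2519i, |z|^2 = 0.0794
Iter 7: z = -0.1915 + -0.5297i, |z|^2 = 0.3173
Iter 8: z = -0.3880 + -0.3904i, |z|^2 = 0.3029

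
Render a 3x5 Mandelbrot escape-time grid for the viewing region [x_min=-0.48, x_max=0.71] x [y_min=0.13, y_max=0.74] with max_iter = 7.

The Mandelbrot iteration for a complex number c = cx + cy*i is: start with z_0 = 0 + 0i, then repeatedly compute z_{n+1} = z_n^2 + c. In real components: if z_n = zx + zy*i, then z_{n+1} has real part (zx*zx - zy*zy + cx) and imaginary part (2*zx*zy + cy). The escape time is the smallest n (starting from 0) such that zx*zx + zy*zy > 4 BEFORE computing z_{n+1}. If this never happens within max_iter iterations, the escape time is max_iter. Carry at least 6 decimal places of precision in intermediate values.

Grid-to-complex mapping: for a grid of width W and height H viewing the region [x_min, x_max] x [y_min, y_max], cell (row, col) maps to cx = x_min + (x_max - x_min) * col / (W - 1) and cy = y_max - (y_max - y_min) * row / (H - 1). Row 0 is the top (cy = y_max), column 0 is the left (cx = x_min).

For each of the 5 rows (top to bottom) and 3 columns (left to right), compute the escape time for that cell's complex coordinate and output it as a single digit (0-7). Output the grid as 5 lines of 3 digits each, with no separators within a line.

(row=0, col=0): c = -0.4800 + 0.7400i → escape time 6
(row=0, col=1): c = 0.1150 + 0.7400i → escape time 7
(row=0, col=2): c = 0.7100 + 0.7400i → escape time 3
(row=1, col=0): c = -0.4800 + 0.5875i → escape time 7
(row=1, col=1): c = 0.1150 + 0.5875i → escape time 7
(row=1, col=2): c = 0.7100 + 0.5875i → escape time 3
(row=2, col=0): c = -0.4800 + 0.4350i → escape time 7
(row=2, col=1): c = 0.1150 + 0.4350i → escape time 7
(row=2, col=2): c = 0.7100 + 0.4350i → escape time 3
(row=3, col=0): c = -0.4800 + 0.2825i → escape time 7
(row=3, col=1): c = 0.1150 + 0.2825i → escape time 7
(row=3, col=2): c = 0.7100 + 0.2825i → escape time 3
(row=4, col=0): c = -0.4800 + 0.1300i → escape time 7
(row=4, col=1): c = 0.1150 + 0.1300i → escape time 7
(row=4, col=2): c = 0.7100 + 0.1300i → escape time 3

Answer: 673
773
773
773
773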